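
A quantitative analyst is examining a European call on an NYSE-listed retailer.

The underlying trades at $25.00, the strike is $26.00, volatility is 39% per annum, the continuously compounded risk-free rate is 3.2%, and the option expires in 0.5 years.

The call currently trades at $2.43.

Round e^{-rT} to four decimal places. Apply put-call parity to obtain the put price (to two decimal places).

e^(−rT) = e^(−0.032·0.5) = 0.9841
Put-call parity: C − P = S − K·e^(−rT) = 25 − 26·0.9841 = 25 − 25.5866 = -0.5866
P = C − (C − P) = 2.43 − (-0.5866) = 3.0166

$3.02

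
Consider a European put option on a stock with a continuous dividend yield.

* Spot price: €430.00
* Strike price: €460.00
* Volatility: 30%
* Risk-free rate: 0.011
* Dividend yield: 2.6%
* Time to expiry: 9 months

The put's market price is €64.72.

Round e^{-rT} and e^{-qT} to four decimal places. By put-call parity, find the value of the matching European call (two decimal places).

€30.19

e^(−qT) = e^(−0.026·0.75) = 0.9807;  e^(−rT) = e^(−0.011·0.75) = 0.9918
Put-call parity: C − P = S·e^(−qT) − K·e^(−rT) = 430·0.9807 − 460·0.9918 = 421.7010 − 456.2280 = -34.5270
C = P + (C − P) = 64.72 + (-34.5270) = 30.1930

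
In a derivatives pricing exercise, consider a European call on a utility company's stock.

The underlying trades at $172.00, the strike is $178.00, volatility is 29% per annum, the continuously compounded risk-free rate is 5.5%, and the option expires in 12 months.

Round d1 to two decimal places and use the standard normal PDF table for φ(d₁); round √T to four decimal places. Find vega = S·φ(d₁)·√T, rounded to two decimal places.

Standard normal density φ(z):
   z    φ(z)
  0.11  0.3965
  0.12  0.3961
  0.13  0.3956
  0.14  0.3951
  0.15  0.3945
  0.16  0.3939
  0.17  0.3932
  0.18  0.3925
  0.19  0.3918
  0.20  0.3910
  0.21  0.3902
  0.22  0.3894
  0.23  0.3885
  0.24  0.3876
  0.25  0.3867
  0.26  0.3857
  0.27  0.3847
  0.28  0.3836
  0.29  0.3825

66.98

T = 1;  σ√T = 0.2900
d₁ = [ln(172/178) + (0.055 + 0.29²/2)·1] / 0.2900 = [-0.0343 + 0.0970] / 0.2900 = 0.2164 which rounds to 0.22
√T = √1 = 1.0000
φ(d₁) = φ(0.22) = 0.3894
vega = S·φ(d₁)·√T = 172·0.3894·1.0000 = 66.9768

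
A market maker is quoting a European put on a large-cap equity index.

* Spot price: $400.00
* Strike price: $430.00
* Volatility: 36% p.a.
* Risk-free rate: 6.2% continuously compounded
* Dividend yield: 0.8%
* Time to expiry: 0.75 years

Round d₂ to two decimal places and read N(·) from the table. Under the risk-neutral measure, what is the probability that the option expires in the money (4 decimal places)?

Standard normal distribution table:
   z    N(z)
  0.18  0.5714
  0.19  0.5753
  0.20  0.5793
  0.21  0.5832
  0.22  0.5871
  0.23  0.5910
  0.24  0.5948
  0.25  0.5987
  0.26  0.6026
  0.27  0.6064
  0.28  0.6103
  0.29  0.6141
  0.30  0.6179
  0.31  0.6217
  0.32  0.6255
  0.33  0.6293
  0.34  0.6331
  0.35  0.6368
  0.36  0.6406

σ√T = 0.36·√0.75 = 0.3118
d₁ = [ln(400/430) + (0.062 − 0.008 + 0.36²/2)·0.75] / 0.3118 = [-0.0723 + 0.0891] / 0.3118 = 0.0538 → 0.05
d₂ = d₁ − σ√T = 0.0538 − 0.3118 = -0.2579 → -0.26
Risk-neutral Pr[S_T < K] = N(−d₂) = N(0.26) = 0.6026

0.6026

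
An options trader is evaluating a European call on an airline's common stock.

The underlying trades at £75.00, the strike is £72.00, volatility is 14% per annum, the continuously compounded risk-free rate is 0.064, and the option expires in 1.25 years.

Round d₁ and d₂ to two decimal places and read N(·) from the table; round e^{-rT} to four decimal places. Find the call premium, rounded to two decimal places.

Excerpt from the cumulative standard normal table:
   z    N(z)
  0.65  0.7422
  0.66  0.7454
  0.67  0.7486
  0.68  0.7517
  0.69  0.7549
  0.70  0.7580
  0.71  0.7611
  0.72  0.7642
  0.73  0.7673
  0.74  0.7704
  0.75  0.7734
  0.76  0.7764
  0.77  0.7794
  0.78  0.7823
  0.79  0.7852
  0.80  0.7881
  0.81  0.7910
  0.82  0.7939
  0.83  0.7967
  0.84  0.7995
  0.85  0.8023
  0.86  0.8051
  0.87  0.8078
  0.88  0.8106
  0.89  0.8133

£10.00

T = 1.25;  σ√T = 0.1565
d₁ = [ln(75/72) + (0.064 + 0.14²/2)·1.25] / 0.1565 = [0.0408 + 0.0922] / 0.1565 = 0.8502 → 0.85
d₂ = d₁ − σ√T = 0.8502 − 0.1565 = 0.6936 → 0.69
exp(−rT) = exp(−0.064·1.25) = 0.9231
C = 75·N(0.85) − 72·0.9231·N(0.69) = 75·0.8023 − 72·0.9231·0.7549 = 60.1725 − 50.1731 = 9.9994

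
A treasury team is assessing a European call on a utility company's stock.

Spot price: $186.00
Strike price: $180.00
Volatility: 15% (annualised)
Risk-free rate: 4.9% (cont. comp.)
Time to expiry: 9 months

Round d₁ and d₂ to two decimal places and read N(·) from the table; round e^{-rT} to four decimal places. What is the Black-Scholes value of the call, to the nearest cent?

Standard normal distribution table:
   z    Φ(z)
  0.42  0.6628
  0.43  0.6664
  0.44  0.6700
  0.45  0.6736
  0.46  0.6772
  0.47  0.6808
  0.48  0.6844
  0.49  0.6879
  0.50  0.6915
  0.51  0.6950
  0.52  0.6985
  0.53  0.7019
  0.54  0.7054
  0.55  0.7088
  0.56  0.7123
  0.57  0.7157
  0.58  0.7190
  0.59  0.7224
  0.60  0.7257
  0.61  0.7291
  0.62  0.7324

$16.86

T = 0.75;  σ√T = 0.1299
d₁ = [ln(186/180) + (0.049 + 0.15²/2)·0.75] / 0.1299 = [0.0328 + 0.0452] / 0.1299 = 0.6003 ⇒ 0.60
d₂ = d₁ − σ√T = 0.6003 − 0.1299 = 0.4704 ⇒ 0.47
exp(−rT) = exp(−0.049·0.75) = 0.9639
N(d₁) = N(0.60) = 0.7257;  N(d₂) = N(0.47) = 0.6808
C = 186·0.7257 − 180·0.9639·0.6808 = 134.9802 − 118.1202 = 16.8600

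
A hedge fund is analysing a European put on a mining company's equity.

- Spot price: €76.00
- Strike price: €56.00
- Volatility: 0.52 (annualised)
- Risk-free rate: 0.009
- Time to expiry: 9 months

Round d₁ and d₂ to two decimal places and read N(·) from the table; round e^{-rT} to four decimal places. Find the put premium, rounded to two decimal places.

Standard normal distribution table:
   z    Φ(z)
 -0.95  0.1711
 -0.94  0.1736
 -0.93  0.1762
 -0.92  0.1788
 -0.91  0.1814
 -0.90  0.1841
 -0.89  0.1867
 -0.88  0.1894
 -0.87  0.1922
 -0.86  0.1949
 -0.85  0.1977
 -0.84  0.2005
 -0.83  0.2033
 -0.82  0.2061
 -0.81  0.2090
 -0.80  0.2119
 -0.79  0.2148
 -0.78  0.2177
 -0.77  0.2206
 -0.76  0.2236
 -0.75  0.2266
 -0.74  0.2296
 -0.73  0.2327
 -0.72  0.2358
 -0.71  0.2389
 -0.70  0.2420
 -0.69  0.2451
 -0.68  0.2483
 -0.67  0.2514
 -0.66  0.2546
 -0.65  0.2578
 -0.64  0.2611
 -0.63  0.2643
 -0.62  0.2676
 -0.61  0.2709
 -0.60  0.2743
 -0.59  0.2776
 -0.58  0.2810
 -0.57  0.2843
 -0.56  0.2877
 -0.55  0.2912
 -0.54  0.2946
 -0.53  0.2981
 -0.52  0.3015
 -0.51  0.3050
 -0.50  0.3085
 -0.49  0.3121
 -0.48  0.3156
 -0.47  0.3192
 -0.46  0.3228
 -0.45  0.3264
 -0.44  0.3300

T = 0.75;  σ√T = 0.4503
d₁ = [ln(76/56) + (0.009 + 0.52²/2)·0.75] / 0.4503 = [0.3054 + 0.1082] / 0.4503 = 0.9183 ≈ 0.92
d₂ = d₁ − σ√T = 0.9183 − 0.4503 = 0.4679 ≈ 0.47
exp(−rT) = exp(−0.009·0.75) = 0.9933
N(−d₂) = N(-0.47) = 0.3192;  N(−d₁) = N(-0.92) = 0.1788
P = 56·0.9933·0.3192 − 76·0.1788 = 17.7554 − 13.5888 = 4.1666

€4.17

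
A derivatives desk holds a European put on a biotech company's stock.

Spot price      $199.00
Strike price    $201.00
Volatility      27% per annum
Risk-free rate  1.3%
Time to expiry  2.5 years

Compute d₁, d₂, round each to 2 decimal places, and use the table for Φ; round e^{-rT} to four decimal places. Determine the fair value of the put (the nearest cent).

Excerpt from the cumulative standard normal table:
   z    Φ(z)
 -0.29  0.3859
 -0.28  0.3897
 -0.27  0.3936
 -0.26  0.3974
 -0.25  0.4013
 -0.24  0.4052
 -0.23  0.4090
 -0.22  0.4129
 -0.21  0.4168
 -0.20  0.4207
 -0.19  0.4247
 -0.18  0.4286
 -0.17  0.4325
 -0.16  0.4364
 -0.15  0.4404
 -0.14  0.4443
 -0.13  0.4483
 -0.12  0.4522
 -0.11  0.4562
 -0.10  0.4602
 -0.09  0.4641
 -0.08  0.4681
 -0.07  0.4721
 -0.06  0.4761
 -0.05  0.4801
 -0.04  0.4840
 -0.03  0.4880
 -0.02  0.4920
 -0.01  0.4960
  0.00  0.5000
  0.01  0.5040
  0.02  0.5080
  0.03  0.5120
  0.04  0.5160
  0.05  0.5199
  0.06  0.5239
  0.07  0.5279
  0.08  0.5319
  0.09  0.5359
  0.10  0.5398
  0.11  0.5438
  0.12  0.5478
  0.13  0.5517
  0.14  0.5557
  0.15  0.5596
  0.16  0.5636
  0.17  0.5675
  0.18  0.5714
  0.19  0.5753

$31.33

T = 2.5;  σ√T = 0.4269
d₁ = [ln(199/201) + (0.013 + 0.27²/2)·2.5] / 0.4269 = [-0.0100 + 0.1236] / 0.4269 = 0.2662 which rounds to 0.27
d₂ = d₁ − σ√T = 0.2662 − 0.4269 = -0.1607 which rounds to -0.16
e^(−rT) = e^(−0.013·2.5) = 0.9680
P = 201·0.9680·N(0.16) − 199·N(-0.27) = 201·0.9680·0.5636 − 199·0.3936 = 109.6585 − 78.3264 = 31.3321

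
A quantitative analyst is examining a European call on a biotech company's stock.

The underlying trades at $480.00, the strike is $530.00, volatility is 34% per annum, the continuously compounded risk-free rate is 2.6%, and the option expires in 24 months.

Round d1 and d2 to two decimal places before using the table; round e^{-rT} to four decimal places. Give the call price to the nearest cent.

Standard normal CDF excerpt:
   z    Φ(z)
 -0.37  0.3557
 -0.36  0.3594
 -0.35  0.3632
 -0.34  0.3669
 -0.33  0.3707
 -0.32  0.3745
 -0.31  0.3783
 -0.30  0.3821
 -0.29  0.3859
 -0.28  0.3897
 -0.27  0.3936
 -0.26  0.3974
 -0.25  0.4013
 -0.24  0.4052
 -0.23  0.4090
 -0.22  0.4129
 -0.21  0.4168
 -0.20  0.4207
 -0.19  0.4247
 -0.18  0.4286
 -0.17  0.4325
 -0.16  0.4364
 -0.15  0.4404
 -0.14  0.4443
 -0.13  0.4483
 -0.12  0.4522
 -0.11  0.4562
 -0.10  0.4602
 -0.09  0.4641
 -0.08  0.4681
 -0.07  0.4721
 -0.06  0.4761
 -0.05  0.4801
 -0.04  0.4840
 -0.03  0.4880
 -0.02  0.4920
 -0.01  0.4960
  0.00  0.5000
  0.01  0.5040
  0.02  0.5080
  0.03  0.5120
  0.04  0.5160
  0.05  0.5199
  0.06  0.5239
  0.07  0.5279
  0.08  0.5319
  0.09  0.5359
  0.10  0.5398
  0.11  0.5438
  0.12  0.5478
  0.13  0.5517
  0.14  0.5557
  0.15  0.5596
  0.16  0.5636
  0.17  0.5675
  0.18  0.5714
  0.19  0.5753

$82.14

σ√T = 0.34 × 1.4142 = 0.4808
ln(S/K) + (r + σ²/2)T = ln(480/530) + (0.026 + 0.34²/2)·2 = -0.0991 + 0.1676 = 0.0685
d₁ = 0.0685 / 0.4808 = 0.1425 which rounds to 0.14
d₂ = d₁ − σ√T = 0.1425 − 0.4808 = -0.3384 which rounds to -0.34
e^(−rT) = e^(−0.026·2) = 0.9493
N(d₁) = N(0.14) = 0.5557;  N(d₂) = N(-0.34) = 0.3669
C = 480·0.5557 − 530·0.9493·0.3669 = 266.7360 − 184.5980 = 82.1380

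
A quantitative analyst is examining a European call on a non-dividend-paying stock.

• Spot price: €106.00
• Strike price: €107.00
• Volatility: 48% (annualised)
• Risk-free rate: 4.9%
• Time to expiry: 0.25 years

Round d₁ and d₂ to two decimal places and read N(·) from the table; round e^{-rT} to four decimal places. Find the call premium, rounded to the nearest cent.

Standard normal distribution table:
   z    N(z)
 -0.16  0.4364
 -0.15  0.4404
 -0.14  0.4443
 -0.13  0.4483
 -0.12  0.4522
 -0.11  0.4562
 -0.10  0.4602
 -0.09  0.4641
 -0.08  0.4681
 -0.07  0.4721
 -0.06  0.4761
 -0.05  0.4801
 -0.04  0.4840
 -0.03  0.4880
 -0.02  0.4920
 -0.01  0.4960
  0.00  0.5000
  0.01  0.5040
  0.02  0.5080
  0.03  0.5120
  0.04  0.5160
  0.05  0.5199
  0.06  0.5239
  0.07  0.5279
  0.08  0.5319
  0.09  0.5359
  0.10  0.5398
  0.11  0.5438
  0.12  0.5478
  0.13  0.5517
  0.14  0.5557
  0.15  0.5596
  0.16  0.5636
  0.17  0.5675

σ√T = 0.48·√0.25 = 0.2400
ln(S/K) + (r + σ²/2)T = ln(106/107) + (0.049 + 0.48²/2)·0.25 = -0.0094 + 0.0411 = 0.0317
d₁ = 0.0317 / 0.2400 = 0.1319 which rounds to 0.13
d₂ = d₁ − σ√T = 0.1319 − 0.2400 = -0.1081 which rounds to -0.11
exp(−rT) = exp(−0.049·0.25) = 0.9878
N(d₁) = N(0.13) = 0.5517;  N(d₂) = N(-0.11) = 0.4562
C = 106·0.5517 − 107·0.9878·0.4562 = 58.4802 − 48.2179 = 10.2623

€10.26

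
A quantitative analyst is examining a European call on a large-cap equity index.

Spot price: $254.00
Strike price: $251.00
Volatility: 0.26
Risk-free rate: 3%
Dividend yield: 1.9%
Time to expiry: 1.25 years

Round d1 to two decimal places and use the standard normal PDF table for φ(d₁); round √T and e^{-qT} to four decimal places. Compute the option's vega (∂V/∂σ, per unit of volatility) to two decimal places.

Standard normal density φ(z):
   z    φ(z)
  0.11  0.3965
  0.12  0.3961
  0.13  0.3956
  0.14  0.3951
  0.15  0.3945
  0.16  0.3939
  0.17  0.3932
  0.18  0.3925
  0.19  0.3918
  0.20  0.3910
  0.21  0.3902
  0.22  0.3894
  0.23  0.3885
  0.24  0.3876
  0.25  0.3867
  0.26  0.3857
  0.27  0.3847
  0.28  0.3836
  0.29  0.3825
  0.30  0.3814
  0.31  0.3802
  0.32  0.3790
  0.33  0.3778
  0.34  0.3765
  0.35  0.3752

σ√T = 0.26·√1.25 = 0.2907
d₁ = [ln(254/251) + (0.03 − 0.019 + ½·0.26²)·1.25] / (σ√T) = (0.0119 + 0.0560) / 0.2907 = 0.2335 ≈ 0.23
√T = √1.25 = 1.1180
φ(d₁) = φ(0.23) = 0.3885
e^(−qT) = e^(−0.019·1.25) = 0.9765
vega = S·e^(−qT)·φ(d₁)·√T = 254·0.9765·0.3885·1.1180 = 107.7305

107.73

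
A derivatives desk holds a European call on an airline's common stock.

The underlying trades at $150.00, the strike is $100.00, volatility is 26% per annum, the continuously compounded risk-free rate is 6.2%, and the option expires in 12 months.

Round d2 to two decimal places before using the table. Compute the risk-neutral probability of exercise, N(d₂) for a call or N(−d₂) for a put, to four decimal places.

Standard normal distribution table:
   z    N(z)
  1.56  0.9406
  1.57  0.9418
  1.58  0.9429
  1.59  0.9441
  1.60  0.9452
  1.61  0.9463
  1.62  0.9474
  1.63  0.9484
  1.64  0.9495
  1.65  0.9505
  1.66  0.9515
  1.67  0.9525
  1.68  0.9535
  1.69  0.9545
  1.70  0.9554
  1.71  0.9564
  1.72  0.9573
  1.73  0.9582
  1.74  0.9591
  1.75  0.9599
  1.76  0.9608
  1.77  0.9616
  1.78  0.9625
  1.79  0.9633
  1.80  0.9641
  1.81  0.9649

T = 1;  σ√T = 0.2600
d₁ = [ln(150/100) + (0.062 + 0.26²/2)·1] / 0.2600 = [0.4055 + 0.0958] / 0.2600 = 1.9279 ≈ 1.93
d₂ = d₁ − σ√T = 1.9279 − 0.2600 = 1.6679 ≈ 1.67
Risk-neutral Pr[S_T > K] = N(d₂) = N(1.67) = 0.9525

0.9525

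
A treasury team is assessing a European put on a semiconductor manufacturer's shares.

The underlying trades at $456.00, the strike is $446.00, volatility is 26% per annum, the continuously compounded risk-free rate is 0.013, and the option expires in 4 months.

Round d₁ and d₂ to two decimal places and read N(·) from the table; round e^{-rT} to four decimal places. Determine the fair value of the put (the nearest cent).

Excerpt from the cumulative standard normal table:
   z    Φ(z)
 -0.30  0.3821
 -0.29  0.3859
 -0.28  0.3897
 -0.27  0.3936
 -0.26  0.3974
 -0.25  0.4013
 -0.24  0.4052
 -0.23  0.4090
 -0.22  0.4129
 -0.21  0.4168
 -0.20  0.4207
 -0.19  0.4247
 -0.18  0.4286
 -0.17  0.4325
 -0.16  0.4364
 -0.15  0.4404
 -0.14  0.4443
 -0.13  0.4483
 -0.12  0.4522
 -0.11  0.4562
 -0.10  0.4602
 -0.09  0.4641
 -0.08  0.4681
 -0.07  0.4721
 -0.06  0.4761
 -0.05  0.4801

$21.37

σ√T = 0.26 × 0.5774 = 0.1501
d₁ = [ln(456/446) + (0.013 + 0.26²/2)·0.3333] / 0.1501 = [0.0222 + 0.0156] / 0.1501 = 0.2516 which rounds to 0.25
d₂ = d₁ − σ√T = 0.2516 − 0.1501 = 0.1015 which rounds to 0.10
exp(−rT) = exp(−0.013·0.3333) = 0.9957
P = 446·0.9957·N(-0.10) − 456·N(-0.25) = 446·0.9957·0.4602 − 456·0.4013 = 204.3666 − 182.9928 = 21.3738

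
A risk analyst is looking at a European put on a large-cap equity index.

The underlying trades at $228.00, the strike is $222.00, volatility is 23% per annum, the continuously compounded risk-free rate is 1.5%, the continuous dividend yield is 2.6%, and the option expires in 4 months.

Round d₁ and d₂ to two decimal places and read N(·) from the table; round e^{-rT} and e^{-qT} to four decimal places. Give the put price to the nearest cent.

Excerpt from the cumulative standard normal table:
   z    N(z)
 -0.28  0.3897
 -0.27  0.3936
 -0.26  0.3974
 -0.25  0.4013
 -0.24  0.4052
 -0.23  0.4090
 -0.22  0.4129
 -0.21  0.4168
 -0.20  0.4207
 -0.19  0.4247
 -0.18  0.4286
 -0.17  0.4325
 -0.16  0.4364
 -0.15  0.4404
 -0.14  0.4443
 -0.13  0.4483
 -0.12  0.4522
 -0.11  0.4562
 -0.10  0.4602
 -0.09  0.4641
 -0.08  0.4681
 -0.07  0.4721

σ√T = 0.23·√0.3333 = 0.1328
d₁ = [ln(228/222) + (0.015 − 0.026 + ½·0.23²)·0.3333] / (σ√T) = (0.0267 + 0.0052) / 0.1328 = 0.2396 → 0.24
d₂ = 0.2396 − 0.1328 = 0.1068 → 0.11
e^(−qT) = e^(−0.026·0.3333) = 0.9914;  e^(−rT) = e^(−0.015·0.3333) = 0.9950
N(−d₂) = N(-0.11) = 0.4562;  N(−d₁) = N(-0.24) = 0.4052
P = 222·0.9950·0.4562 − 228·0.9914·0.4052 = 100.7700 − 91.5911 = 9.1789

$9.18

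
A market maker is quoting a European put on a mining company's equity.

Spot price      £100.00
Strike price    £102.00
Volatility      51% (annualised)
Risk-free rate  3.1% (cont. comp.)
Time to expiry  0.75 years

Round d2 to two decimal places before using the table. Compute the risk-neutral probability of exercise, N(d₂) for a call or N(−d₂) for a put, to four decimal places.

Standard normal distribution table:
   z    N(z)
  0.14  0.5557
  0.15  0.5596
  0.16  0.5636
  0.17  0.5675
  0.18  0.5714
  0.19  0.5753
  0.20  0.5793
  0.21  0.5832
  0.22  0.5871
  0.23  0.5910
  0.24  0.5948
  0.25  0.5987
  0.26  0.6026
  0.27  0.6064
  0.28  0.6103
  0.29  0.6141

σ√T = 0.51 × 0.8660 = 0.4417
d₁ = [ln(100/102) + (0.031 + ½·0.51²)·0.75] / (σ√T) = (-0.0198 + 0.1208) / 0.4417 = 0.2286 ≈ 0.23
d₂ = 0.2286 − 0.4417 = -0.2130 ≈ -0.21
Risk-neutral Pr[S_T < K] = N(−d₂) = N(0.21) = 0.5832

0.5832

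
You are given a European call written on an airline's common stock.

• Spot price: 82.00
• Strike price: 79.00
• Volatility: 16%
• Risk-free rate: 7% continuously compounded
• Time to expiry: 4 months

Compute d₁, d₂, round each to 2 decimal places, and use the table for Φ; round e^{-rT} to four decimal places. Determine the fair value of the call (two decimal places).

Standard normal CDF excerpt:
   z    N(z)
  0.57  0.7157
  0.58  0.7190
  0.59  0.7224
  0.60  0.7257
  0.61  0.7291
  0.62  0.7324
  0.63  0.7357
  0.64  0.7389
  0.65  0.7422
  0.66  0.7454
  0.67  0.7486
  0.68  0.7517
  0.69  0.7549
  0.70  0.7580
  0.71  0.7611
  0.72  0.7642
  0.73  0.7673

5.89

σ√T = 0.16·√0.3333 = 0.0924
d₁ = [ln(82/79) + (0.07 + ½·0.16²)·0.3333] / (σ√T) = (0.0373 + 0.0276) / 0.0924 = 0.7023 which rounds to 0.70
d₂ = 0.7023 − 0.0924 = 0.6099 which rounds to 0.61
exp(−rT) = exp(−0.07·0.3333) = 0.9769
C = 82·N(0.70) − 79·0.9769·N(0.61) = 82·0.7580 − 79·0.9769·0.7291 = 62.1560 − 56.2684 = 5.8876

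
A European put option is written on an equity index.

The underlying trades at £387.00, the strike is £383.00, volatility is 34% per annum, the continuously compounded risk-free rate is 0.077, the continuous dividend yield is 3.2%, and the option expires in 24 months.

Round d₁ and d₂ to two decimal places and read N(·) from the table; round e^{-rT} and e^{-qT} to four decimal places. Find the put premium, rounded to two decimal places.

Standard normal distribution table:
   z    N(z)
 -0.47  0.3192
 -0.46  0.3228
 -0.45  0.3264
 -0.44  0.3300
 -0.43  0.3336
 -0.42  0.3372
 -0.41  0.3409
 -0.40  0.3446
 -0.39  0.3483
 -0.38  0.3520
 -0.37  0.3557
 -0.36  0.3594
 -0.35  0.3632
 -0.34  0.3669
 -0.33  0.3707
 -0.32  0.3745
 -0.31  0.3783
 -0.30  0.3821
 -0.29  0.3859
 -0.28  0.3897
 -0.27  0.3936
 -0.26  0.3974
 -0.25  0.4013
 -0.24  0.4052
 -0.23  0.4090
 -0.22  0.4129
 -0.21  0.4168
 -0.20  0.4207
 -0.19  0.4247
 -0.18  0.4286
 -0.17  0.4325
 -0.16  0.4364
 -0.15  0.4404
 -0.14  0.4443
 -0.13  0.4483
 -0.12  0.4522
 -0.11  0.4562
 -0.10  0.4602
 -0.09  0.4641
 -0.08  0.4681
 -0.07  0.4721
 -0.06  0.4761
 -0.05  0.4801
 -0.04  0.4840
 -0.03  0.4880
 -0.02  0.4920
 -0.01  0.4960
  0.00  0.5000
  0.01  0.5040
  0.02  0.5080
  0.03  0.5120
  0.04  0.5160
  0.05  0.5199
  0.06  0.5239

σ√T = 0.34 × 1.4142 = 0.4808
d₁ = [ln(387/383) + (0.077 − 0.032 + 0.34²/2)·2] / 0.4808 = [0.0104 + 0.2056] / 0.4808 = 0.4492 → 0.45
d₂ = d₁ − σ√T = 0.4492 − 0.4808 = -0.0316 → -0.03
e^(−qT) = e^(−0.032·2) = 0.9380;  e^(−rT) = e^(−0.077·2) = 0.8573
N(−d₂) = N(0.03) = 0.5120;  N(−d₁) = N(-0.45) = 0.3264
P = 383·0.8573·0.5120 − 387·0.9380·0.3264 = 168.1131 − 118.4852 = 49.6279

£49.63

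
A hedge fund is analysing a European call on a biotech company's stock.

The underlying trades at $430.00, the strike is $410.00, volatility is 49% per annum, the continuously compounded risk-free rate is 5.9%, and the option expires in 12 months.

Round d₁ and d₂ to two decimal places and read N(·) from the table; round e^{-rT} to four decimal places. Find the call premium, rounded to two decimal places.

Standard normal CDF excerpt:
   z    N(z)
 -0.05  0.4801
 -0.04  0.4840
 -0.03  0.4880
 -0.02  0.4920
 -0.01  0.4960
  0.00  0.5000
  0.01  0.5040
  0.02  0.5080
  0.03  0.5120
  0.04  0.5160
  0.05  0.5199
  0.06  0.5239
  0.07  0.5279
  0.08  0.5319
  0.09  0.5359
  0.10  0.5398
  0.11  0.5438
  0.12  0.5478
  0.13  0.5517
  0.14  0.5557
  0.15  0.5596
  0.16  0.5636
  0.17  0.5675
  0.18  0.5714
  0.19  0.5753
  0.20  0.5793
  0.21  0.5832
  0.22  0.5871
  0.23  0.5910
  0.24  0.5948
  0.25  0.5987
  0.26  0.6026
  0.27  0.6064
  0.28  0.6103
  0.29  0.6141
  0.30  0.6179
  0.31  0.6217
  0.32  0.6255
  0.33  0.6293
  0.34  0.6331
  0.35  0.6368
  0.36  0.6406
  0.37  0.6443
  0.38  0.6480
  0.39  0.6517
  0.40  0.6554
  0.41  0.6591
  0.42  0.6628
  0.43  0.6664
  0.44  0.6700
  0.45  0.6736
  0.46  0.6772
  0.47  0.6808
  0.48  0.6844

σ√T = 0.49·√1 = 0.4900
d₁ = [ln(430/410) + (0.059 + 0.49²/2)·1] / 0.4900 = [0.0476 + 0.1790] / 0.4900 = 0.4626 ⇒ 0.46
d₂ = d₁ − σ√T = 0.4626 − 0.4900 = -0.0274 ⇒ -0.03
exp(−rT) = exp(−0.059·1) = 0.9427
C = 430·N(0.46) − 410·0.9427·N(-0.03) = 430·0.6772 − 410·0.9427·0.4880 = 291.1960 − 188.6154 = 102.5806

$102.58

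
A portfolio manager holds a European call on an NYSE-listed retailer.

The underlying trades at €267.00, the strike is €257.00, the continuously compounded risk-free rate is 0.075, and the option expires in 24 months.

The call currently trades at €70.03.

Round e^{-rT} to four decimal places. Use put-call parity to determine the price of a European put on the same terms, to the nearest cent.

€24.23

e^(−rT) = e^(−0.075·2) = 0.8607
Put-call parity: C − P = S − K·e^(−rT) = 267 − 257·0.8607 = 267 − 221.1999 = 45.8001
P = C − (C − P) = 70.03 − (45.8001) = 24.2299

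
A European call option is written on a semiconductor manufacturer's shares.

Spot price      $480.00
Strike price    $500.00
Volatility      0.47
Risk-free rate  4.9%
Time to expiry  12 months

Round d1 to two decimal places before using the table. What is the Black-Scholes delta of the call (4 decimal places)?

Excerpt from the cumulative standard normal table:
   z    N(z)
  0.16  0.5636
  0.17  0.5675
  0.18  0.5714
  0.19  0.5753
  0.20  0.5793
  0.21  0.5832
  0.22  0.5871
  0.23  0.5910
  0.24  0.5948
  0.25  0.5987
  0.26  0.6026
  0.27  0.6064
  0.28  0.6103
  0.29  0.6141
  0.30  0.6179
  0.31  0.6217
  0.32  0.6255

σ√T = 0.47·√1 = 0.4700
ln(S/K) + (r + σ²/2)T = ln(480/500) + (0.049 + 0.47²/2)·1 = -0.0408 + 0.1594 = 0.1186
d₁ = 0.1186 / 0.4700 = 0.2524 ⇒ 0.25
N(d₁) = N(0.25) = 0.5987
Δ_call = N(d₁) = 0.5987

0.5987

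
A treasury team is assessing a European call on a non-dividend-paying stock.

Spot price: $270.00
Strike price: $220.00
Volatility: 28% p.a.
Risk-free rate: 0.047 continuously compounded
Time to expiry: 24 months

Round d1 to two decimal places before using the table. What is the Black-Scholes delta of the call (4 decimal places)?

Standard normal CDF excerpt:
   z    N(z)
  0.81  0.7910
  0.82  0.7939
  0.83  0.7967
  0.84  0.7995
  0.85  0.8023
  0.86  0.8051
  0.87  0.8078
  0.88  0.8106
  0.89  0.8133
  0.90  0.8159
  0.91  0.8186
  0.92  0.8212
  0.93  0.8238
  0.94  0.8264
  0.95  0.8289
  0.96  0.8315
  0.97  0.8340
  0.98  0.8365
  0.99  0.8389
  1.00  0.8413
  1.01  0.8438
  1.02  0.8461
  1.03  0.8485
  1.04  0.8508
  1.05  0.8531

0.8289

T = 2;  σ√T = 0.3960
ln(S/K) + (r + σ²/2)T = ln(270/220) + (0.047 + 0.28²/2)·2 = 0.2048 + 0.1724 = 0.3772
d₁ = 0.3772 / 0.3960 = 0.9526 ⇒ 0.95
N(d₁) = N(0.95) = 0.8289
Δ_call = N(d₁) = 0.8289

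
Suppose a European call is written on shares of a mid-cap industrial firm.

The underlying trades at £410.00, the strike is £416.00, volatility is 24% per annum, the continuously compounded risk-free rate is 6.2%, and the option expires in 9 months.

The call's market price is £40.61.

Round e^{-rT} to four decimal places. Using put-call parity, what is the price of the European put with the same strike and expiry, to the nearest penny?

exp(−rT) = exp(−0.062·0.75) = 0.9546
Put-call parity: C − P = S − K·e^(−rT) = 410 − 416·0.9546 = 410 − 397.1136 = 12.8864
P = C − (C − P) = 40.61 − (12.8864) = 27.7236

£27.72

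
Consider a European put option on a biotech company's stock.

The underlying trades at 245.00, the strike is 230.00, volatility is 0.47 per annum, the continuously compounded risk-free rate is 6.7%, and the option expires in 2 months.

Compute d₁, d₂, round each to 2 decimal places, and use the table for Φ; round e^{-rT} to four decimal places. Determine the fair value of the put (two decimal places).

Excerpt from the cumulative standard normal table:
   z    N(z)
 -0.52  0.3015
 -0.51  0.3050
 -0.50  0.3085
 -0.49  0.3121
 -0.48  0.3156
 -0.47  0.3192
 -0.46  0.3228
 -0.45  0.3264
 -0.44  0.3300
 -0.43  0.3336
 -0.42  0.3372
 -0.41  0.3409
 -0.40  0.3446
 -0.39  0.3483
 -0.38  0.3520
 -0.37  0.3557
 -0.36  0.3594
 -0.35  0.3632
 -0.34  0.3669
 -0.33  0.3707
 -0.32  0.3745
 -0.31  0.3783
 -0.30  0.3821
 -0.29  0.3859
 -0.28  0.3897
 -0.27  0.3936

T = 0.1667;  σ√T = 0.1919
d₁ = [ln(245/230) + (0.067 + 0.47²/2)·0.1667] / 0.1919 = [0.0632 + 0.0296] / 0.1919 = 0.4834 ≈ 0.48
d₂ = d₁ − σ√T = 0.4834 − 0.1919 = 0.2915 ≈ 0.29
exp(−rT) = exp(−0.067·0.1667) = 0.9889
N(−d₂) = N(-0.29) = 0.3859;  N(−d₁) = N(-0.48) = 0.3156
P = 230·0.9889·0.3859 − 245·0.3156 = 87.7718 − 77.3220 = 10.4498

10.45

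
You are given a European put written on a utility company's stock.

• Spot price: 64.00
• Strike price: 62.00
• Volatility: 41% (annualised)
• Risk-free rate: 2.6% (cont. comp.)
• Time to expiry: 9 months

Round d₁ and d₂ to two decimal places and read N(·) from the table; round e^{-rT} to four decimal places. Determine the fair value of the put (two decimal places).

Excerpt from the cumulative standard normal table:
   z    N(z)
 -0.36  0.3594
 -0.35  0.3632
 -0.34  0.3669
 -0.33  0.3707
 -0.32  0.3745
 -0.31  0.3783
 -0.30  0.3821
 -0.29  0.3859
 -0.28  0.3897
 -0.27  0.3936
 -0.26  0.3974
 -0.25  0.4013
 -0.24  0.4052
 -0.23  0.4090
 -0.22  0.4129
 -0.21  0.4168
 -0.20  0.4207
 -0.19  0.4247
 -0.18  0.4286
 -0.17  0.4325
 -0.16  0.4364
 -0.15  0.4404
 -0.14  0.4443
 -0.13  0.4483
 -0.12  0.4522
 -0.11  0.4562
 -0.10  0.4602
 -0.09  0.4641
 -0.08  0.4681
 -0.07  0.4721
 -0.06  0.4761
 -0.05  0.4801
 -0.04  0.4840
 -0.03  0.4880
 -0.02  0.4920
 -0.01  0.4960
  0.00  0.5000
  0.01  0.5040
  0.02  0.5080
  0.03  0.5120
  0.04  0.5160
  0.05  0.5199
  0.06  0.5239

7.16

T = 0.75;  σ√T = 0.3551
d₁ = [ln(64/62) + (0.026 + 0.41²/2)·0.75] / 0.3551 = [0.0317 + 0.0825] / 0.3551 = 0.3219 → 0.32
d₂ = d₁ − σ√T = 0.3219 − 0.3551 = -0.0332 → -0.03
e^(−rT) = e^(−0.026·0.75) = 0.9807
N(−d₂) = N(0.03) = 0.5120;  N(−d₁) = N(-0.32) = 0.3745
P = 62·0.9807·0.5120 − 64·0.3745 = 31.1313 − 23.9680 = 7.1633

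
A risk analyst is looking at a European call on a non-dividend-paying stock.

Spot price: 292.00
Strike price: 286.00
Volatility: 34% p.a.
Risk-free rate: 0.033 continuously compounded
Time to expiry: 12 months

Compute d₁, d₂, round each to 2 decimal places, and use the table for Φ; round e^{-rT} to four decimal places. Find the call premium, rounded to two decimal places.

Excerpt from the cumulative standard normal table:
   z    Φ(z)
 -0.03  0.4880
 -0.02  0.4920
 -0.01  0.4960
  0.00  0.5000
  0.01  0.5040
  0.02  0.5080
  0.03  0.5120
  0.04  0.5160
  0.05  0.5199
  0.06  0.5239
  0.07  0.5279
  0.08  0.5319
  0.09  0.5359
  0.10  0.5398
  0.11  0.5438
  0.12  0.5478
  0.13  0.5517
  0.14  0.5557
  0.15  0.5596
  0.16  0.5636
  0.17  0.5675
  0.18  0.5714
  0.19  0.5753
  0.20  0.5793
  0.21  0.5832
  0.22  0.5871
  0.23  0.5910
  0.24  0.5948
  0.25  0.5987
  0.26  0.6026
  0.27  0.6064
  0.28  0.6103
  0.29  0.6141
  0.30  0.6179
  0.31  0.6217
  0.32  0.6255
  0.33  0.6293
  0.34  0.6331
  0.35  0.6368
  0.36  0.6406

46.51

σ√T = 0.34·√1 = 0.3400
ln(S/K) + (r + σ²/2)T = ln(292/286) + (0.033 + 0.34²/2)·1 = 0.0208 + 0.0908 = 0.1116
d₁ = 0.1116 / 0.3400 = 0.3281 ⇒ 0.33
d₂ = d₁ − σ√T = 0.3281 − 0.3400 = -0.0119 ⇒ -0.01
exp(−rT) = exp(−0.033·1) = 0.9675
N(d₁) = N(0.33) = 0.6293;  N(d₂) = N(-0.01) = 0.4960
C = 292·0.6293 − 286·0.9675·0.4960 = 183.7556 − 137.2457 = 46.5099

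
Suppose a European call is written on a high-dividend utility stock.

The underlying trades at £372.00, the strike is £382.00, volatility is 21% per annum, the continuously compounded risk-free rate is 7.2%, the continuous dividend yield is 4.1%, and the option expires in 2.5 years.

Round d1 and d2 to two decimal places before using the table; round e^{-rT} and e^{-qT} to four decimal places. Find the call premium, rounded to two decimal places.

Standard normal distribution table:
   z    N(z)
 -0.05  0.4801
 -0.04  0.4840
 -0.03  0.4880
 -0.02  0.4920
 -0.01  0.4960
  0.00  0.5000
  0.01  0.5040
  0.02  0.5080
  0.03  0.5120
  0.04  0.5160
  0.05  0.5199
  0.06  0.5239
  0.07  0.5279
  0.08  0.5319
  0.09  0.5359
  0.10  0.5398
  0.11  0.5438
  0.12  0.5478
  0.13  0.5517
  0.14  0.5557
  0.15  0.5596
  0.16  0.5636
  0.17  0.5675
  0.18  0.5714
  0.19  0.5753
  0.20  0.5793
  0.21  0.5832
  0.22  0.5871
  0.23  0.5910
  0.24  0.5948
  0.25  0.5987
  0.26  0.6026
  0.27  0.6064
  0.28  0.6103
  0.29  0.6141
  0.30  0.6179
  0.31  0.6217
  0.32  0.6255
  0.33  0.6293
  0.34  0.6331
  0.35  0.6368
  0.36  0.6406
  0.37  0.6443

σ√T = 0.21·√2.5 = 0.3320
d₁ = [ln(372/382) + (0.072 − 0.041 + 0.21²/2)·2.5] / 0.3320 = [-0.0265 + 0.1326] / 0.3320 = 0.3195 → 0.32
d₂ = d₁ − σ√T = 0.3195 − 0.3320 = -0.0125 → -0.01
e^(−qT) = e^(−0.041·2.5) = 0.9026;  e^(−rT) = e^(−0.072·2.5) = 0.8353
N(d₁) = N(0.32) = 0.6255;  N(d₂) = N(-0.01) = 0.4960
C = 372·0.9026·0.6255 − 382·0.8353·0.4960 = 210.0224 − 158.2660 = 51.7564

£51.76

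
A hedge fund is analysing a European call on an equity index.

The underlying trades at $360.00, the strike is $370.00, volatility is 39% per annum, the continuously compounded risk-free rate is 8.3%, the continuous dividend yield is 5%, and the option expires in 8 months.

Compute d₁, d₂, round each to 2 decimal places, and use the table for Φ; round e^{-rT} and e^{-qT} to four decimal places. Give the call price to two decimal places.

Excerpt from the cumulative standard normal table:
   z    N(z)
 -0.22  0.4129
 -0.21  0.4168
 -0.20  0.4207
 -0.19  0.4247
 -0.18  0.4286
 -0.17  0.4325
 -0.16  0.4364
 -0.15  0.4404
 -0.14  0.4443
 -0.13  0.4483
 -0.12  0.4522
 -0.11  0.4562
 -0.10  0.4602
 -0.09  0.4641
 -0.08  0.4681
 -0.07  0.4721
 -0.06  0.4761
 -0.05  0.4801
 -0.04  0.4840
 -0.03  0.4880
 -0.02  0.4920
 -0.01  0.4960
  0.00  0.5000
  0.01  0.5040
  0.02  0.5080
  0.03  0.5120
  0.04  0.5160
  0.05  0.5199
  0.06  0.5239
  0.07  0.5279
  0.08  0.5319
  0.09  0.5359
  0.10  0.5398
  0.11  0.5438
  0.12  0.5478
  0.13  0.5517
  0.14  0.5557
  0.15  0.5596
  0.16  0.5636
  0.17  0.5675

$43.44

σ√T = 0.39·√0.6667 = 0.3184
d₁ = [ln(360/370) + (0.083 − 0.05 + ½·0.39²)·0.6667] / (σ√T) = (-0.0274 + 0.0727) / 0.3184 = 0.1423 ⇒ 0.14
d₂ = 0.1423 − 0.3184 = -0.1762 ⇒ -0.18
exp(−qT) = exp(−0.05·0.6667) = 0.9672;  exp(−rT) = exp(−0.083·0.6667) = 0.9462
N(d₁) = N(0.14) = 0.5557;  N(d₂) = N(-0.18) = 0.4286
C = 360·0.9672·0.5557 − 370·0.9462·0.4286 = 193.4903 − 150.0503 = 43.4400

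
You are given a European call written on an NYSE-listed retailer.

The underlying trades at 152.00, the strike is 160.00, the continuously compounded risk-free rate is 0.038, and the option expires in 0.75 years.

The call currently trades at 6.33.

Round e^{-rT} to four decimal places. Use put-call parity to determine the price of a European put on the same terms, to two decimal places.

9.83

exp(−rT) = exp(−0.038·0.75) = 0.9719
Put-call parity: C − P = S − K·e^(−rT) = 152 − 160·0.9719 = 152 − 155.5040 = -3.5040
P = C − (C − P) = 6.33 − (-3.5040) = 9.8340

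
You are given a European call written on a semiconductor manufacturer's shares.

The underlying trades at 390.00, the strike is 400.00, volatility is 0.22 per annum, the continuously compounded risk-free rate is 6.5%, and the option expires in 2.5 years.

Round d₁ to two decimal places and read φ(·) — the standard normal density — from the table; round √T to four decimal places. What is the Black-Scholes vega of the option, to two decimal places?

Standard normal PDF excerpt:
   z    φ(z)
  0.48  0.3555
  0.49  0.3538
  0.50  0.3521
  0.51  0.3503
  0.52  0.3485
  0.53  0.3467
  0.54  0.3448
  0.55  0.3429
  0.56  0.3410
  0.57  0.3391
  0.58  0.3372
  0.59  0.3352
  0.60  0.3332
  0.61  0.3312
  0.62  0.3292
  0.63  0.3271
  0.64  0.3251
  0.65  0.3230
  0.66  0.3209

T = 2.5;  σ√T = 0.3479
d₁ = [ln(390/400) + (0.065 + 0.22²/2)·2.5] / 0.3479 = [-0.0253 + 0.2230] / 0.3479 = 0.5683 ⇒ 0.57
√T = √2.5 = 1.5811
φ(d₁) = φ(0.57) = 0.3391
vega = S·φ(d₁)·√T = 390·0.3391·1.5811 = 209.0989
(Vega is the same for a European call and put with the same parameters.)

209.10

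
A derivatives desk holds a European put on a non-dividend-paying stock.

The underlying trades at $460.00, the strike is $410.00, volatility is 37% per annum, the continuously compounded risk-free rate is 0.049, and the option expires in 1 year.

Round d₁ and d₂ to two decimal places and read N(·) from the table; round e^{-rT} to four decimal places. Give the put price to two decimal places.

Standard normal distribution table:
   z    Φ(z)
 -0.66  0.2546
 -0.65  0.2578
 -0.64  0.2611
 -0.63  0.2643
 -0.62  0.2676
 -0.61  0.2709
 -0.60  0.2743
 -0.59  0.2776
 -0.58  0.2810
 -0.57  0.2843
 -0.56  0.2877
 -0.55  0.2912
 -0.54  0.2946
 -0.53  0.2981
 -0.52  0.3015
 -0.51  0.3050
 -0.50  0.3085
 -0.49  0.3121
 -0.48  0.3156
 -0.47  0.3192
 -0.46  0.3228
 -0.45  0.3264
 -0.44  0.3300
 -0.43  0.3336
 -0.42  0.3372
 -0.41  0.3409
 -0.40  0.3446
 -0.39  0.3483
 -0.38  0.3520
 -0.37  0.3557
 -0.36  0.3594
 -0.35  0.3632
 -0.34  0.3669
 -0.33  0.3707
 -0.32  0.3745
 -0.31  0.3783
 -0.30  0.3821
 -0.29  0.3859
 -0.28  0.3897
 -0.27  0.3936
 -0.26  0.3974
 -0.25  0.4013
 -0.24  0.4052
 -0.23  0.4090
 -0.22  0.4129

$33.57

T = 1;  σ√T = 0.3700
d₁ = [ln(460/410) + (0.049 + ½·0.37²)·1] / (σ√T) = (0.1151 + 0.1174) / 0.3700 = 0.6284 → 0.63
d₂ = 0.6284 − 0.3700 = 0.2584 → 0.26
exp(−rT) = exp(−0.049·1) = 0.9522
N(−d₂) = N(-0.26) = 0.3974;  N(−d₁) = N(-0.63) = 0.2643
P = 410·0.9522·0.3974 − 460·0.2643 = 155.1458 − 121.5780 = 33.5678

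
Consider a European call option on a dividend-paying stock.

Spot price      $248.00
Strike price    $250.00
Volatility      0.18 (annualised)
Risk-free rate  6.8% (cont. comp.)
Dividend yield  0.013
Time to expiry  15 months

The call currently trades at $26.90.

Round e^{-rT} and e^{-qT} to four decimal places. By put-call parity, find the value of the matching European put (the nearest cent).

$12.52

exp(−qT) = exp(−0.013·1.25) = 0.9839;  exp(−rT) = exp(−0.068·1.25) = 0.9185
Put-call parity: C − P = S·e^(−qT) − K·e^(−rT) = 248·0.9839 − 250·0.9185 = 244.0072 − 229.6250 = 14.3822
P = C − (C − P) = 26.90 − (14.3822) = 12.5178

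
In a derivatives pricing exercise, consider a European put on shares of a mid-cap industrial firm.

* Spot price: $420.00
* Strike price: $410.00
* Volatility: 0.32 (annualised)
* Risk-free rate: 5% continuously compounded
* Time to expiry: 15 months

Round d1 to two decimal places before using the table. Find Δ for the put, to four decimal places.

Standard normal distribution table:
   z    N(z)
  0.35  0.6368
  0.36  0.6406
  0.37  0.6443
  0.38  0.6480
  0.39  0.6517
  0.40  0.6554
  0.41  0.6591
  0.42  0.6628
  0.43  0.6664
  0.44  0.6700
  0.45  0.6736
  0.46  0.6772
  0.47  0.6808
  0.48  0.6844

σ√T = 0.32 × 1.1180 = 0.3578
d₁ = [ln(420/410) + (0.05 + 0.32²/2)·1.25] / 0.3578 = [0.0241 + 0.1265] / 0.3578 = 0.4209 ≈ 0.42
N(d₁) = N(0.42) = 0.6628
Δ_put = N(d₁) − 1 = 0.6628 − 1 = -0.3372

-0.3372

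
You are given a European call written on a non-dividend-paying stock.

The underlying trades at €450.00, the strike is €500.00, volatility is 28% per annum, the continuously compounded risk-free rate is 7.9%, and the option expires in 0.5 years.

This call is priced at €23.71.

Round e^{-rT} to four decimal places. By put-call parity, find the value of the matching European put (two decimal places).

€54.36

e^(−rT) = e^(−0.079·0.5) = 0.9613
Put-call parity: C − P = S − K·e^(−rT) = 450 − 500·0.9613 = 450 − 480.6500 = -30.6500
P = C − (C − P) = 23.71 − (-30.6500) = 54.3600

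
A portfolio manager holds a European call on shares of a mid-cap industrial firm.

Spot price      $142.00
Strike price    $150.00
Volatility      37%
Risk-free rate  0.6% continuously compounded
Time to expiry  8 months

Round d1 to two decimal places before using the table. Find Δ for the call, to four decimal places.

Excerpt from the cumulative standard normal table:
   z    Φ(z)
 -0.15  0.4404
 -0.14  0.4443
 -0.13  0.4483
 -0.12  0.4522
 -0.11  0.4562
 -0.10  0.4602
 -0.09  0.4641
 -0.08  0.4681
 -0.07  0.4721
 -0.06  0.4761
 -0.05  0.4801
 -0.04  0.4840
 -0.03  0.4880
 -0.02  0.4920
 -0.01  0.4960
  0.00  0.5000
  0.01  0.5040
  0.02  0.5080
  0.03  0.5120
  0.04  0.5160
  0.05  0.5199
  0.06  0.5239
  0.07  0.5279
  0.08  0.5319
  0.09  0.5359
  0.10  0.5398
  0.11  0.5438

σ√T = 0.37·√0.6667 = 0.3021
d₁ = [ln(142/150) + (0.006 + ½·0.37²)·0.6667] / (σ√T) = (-0.0548 + 0.0496) / 0.3021 = -0.0171 ≈ -0.02
N(d₁) = N(-0.02) = 0.4920
Δ_call = N(d₁) = 0.4920

0.4920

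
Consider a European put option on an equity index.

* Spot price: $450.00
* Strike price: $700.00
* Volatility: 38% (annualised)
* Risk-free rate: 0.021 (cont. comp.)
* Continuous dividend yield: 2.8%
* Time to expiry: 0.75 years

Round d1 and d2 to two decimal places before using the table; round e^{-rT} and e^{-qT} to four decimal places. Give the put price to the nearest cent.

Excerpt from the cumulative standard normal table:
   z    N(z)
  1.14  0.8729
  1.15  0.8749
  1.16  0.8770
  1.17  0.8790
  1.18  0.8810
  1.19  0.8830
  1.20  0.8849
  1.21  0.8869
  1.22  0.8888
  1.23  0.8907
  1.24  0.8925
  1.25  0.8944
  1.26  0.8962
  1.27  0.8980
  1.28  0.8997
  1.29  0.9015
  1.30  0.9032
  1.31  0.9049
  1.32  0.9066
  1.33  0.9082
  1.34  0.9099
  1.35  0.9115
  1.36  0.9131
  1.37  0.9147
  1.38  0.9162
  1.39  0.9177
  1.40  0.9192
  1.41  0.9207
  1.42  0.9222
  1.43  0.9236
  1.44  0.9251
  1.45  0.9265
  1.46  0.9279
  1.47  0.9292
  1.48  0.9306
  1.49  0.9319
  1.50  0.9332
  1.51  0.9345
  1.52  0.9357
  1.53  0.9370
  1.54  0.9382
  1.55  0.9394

$255.69

σ√T = 0.38·√0.75 = 0.3291
d₁ = [ln(450/700) + (0.021 − 0.028 + ½·0.38²)·0.75] / (σ√T) = (-0.4418 + 0.0489) / 0.3291 = -1.1940 → -1.19
d₂ = -1.1940 − 0.3291 = -1.5231 → -1.52
exp(−qT) = exp(−0.028·0.75) = 0.9792;  exp(−rT) = exp(−0.021·0.75) = 0.9844
N(−d₂) = N(1.52) = 0.9357;  N(−d₁) = N(1.19) = 0.8830
P = 700·0.9844·0.9357 − 450·0.9792·0.8830 = 644.7722 − 389.0851 = 255.6870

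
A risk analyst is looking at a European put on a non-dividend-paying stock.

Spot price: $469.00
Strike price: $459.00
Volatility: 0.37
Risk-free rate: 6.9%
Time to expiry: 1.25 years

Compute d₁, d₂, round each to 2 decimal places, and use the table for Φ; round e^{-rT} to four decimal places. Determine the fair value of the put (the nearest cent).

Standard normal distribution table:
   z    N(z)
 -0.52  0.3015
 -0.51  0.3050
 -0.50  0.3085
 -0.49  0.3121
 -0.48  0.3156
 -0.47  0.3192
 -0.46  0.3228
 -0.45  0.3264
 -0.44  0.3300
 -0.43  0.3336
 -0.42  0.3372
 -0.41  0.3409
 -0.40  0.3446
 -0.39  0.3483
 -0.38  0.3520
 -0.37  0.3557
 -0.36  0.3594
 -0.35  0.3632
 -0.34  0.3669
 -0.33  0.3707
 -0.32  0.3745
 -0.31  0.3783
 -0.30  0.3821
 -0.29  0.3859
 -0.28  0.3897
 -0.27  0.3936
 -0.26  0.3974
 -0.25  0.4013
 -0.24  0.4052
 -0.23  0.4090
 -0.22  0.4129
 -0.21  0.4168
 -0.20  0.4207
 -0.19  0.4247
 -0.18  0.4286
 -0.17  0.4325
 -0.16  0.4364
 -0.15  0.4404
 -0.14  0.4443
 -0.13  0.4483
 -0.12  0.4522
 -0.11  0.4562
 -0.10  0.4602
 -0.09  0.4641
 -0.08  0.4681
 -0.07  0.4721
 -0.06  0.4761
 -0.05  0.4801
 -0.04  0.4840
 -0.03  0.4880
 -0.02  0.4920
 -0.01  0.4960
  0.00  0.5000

σ√T = 0.37·√1.25 = 0.4137
d₁ = [ln(469/459) + (0.069 + 0.37²/2)·1.25] / 0.4137 = [0.0216 + 0.1718] / 0.4137 = 0.4674 ≈ 0.47
d₂ = d₁ − σ√T = 0.4674 − 0.4137 = 0.0538 ≈ 0.05
exp(−rT) = exp(−0.069·1.25) = 0.9174
N(−d₂) = N(-0.05) = 0.4801;  N(−d₁) = N(-0.47) = 0.3192
P = 459·0.9174·0.4801 − 469·0.3192 = 202.1637 − 149.7048 = 52.4589

$52.46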